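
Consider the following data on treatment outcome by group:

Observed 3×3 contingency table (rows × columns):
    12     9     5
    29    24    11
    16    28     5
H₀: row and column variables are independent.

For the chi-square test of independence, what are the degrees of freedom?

degrees of freedom = 4

df = (r−1)(c−1) = (3−1)·(3−1) = 4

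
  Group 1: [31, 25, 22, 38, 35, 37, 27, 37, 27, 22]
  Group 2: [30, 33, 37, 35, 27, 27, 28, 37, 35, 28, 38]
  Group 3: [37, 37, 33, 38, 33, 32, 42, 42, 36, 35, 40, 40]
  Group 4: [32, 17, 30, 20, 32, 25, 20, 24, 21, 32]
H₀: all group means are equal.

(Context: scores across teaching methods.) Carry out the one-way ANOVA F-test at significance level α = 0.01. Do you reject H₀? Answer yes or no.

Group means [30.10, 32.27, 37.08, 25.30], grand mean 31.488
SSB = Σnᵢ(x̄ᵢ−x̄)² = 784.646; SSW = ΣΣ(x−x̄ᵢ)² = 982.098
MSB = 784.646/3 = 261.5486; MSW = 982.098/39 = 25.1820
F = MSB/MSW = 10.3863
df = (3, 39)
p-value (upper-tail) = 0.00004
At α=0.01: p < α → reject H₀

reject H₀: yes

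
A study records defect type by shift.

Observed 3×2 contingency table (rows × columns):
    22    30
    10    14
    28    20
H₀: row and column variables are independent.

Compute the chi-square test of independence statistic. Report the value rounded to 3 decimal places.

Row totals [52, 24, 48], col totals [60, 64], n=124
χ² = (22−25.16)²/25.16 + (30−26.84)²/26.84 + (10−11.61)²/11.61 + (14−12.39)²/12.39 + (28−23.23)²/23.23 + (20−24.77)²/24.77 = 3.1050
df = 2

test statistic = 3.105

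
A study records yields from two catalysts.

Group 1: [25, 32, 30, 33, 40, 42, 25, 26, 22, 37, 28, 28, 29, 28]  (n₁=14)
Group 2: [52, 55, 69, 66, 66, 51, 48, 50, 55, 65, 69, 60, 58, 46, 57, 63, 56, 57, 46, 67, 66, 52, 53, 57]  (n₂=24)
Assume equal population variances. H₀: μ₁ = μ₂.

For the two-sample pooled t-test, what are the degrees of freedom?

degrees of freedom = 36

df = n₁ + n₂ − 2 = 14 + 24 − 2 = 36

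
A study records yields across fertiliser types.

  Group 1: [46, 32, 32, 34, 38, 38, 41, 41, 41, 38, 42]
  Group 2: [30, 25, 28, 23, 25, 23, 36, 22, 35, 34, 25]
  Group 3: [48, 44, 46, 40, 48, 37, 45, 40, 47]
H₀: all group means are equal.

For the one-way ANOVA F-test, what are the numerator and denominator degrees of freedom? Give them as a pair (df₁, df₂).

k = 3 groups, N = 31 total
df = (k−1, N−k) = (3−1, 31−3) = (2, 28)

degrees of freedom = [2, 28]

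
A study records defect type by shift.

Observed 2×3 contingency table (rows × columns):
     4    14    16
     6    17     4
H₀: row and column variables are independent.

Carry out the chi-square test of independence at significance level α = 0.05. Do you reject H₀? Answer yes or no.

Row totals [34, 27], col totals [10, 31, 20], n=61
χ² = (4−5.57)²/5.57 + (14−17.28)²/17.28 + (16−11.15)²/11.15 + (6−4.43)²/4.43 + (17−13.72)²/13.72 + (4−8.85)²/8.85 = 7.1816
df = 2
p-value (upper-tail) = 0.02758
At α=0.05: p < α → reject H₀

reject H₀: yes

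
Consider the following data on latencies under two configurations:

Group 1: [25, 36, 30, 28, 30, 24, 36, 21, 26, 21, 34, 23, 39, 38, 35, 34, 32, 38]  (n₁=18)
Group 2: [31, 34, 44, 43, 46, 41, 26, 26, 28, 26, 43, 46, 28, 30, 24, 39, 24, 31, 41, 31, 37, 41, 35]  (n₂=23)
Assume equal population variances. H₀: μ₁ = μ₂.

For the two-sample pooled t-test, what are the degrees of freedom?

df = n₁ + n₂ − 2 = 18 + 23 − 2 = 39

degrees of freedom = 39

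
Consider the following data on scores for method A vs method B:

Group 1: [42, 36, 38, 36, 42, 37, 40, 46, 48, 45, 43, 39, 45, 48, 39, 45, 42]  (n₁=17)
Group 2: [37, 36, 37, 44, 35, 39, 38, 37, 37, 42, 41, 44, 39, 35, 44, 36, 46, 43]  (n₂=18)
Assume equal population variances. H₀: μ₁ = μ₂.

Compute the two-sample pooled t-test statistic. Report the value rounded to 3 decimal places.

x̄₁=41.824, s₁=3.957, n₁=17
x̄₂=39.444, s₂=3.568, n₂=18
s_p² = [16·3.957² + 17·3.568²]/33 = 14.1489
SE = √(s_p²·(1/17+1/18)) = 1.2721
t = (41.824−39.444)/1.2721 = 1.8701
df = 33

test statistic = 1.870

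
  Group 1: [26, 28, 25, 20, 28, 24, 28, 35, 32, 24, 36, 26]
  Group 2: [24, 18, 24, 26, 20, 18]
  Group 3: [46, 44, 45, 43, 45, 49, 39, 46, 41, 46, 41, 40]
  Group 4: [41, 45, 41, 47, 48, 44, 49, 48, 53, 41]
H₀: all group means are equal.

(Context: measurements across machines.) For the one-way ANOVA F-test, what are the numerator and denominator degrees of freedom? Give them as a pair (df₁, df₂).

degrees of freedom = [3, 36]

k = 4 groups, N = 40 total
df = (k−1, N−k) = (4−1, 40−4) = (3, 36)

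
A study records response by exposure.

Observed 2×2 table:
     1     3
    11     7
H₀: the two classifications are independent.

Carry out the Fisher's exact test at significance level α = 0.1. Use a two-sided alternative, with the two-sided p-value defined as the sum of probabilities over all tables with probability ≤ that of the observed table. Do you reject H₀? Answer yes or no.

Margins: r₁=4, r₂=18, c₁=12, c₂=10, n=22
p_obs = C(4,1)·C(18,11)/C(22,12); sum pmf over tables with pmf ≤ p_obs
p-value (two-sided) = 0.29323
At α=0.1: p ≥ α → fail to reject H₀

reject H₀: no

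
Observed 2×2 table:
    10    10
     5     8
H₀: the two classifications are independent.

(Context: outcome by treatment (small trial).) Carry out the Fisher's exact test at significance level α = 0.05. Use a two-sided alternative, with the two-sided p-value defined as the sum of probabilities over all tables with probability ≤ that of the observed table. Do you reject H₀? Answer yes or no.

reject H₀: no

Margins: r₁=20, r₂=13, c₁=15, c₂=18, n=33
p_obs = C(20,10)·C(13,5)/C(33,15); sum pmf over tables with pmf ≤ p_obs
p-value (two-sided) = 0.72211
At α=0.05: p ≥ α → fail to reject H₀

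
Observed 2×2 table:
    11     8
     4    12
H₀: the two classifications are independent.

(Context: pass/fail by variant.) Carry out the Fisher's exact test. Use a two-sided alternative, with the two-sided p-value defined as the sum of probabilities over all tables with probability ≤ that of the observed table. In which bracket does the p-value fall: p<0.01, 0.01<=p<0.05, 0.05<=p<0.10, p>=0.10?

Margins: r₁=19, r₂=16, c₁=15, c₂=20, n=35
p_obs = C(19,11)·C(16,4)/C(35,15); sum pmf over tables with pmf ≤ p_obs
p-value (two-sided) = 0.08656
→ bracket: 0.05<=p<0.10

p-value bracket: 0.05<=p<0.10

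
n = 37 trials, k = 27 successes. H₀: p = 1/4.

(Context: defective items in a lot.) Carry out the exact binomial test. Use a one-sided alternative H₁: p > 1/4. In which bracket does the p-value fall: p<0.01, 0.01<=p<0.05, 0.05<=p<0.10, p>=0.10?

Exact binomial: n=37, k=27, p₀=1/4=0.2500
P(X≥27) from Σ C(n,i)·p₀^i·(1−p₀)^(n−i)
p-value (one-sided, H₁ greater) = 0.00000
→ bracket: p<0.01

p-value bracket: p<0.01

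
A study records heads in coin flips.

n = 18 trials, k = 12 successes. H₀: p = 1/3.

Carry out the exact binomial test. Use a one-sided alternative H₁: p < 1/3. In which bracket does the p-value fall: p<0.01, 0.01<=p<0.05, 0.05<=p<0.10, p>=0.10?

Exact binomial: n=18, k=12, p₀=1/3=0.3333
P(X≤12) from Σ C(n,i)·p₀^i·(1−p₀)^(n−i)
p-value (one-sided, H₁ less) = 0.99915
→ bracket: p>=0.10

p-value bracket: p>=0.10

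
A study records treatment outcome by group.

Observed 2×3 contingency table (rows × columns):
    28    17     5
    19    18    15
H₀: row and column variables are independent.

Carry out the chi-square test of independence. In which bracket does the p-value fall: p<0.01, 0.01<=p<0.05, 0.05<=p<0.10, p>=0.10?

Row totals [50, 52], col totals [47, 35, 20], n=102
χ² = (28−23.04)²/23.04 + (17−17.16)²/17.16 + (5−9.80)²/9.80 + (19−23.96)²/23.96 + (18−17.84)²/17.84 + (15−10.20)²/10.20 = 6.7153
df = 2
p-value (upper-tail) = 0.03482
→ bracket: 0.01<=p<0.05

p-value bracket: 0.01<=p<0.05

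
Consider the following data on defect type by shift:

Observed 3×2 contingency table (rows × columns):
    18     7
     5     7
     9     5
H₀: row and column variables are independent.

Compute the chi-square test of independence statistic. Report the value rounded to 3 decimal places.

Row totals [25, 12, 14], col totals [32, 19], n=51
χ² = (18−15.69)²/15.69 + (7−9.31)²/9.31 + (5−7.53)²/7.53 + (7−4.47)²/4.47 + (9−8.78)²/8.78 + (5−5.22)²/5.22 = 3.2111
df = 2

test statistic = 3.211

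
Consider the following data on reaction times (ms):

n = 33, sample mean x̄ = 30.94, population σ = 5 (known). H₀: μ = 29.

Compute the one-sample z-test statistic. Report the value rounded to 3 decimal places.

test statistic = 2.229

SE = σ/√n = 5/√33 = 0.8704
z = (x̄−μ₀)/SE = (30.94−29)/0.8704 = 2.2289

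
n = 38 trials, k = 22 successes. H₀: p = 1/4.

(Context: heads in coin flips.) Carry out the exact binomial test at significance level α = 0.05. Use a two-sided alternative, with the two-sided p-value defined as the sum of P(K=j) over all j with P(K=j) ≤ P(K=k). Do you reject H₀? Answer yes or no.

reject H₀: yes

Exact binomial: n=38, k=22, p₀=1/4=0.2500
P(X=j) = C(n,j)·p₀^j·(1−p₀)^(n−j); p = Σ P(X=j) over j with P(X=j) ≤ P(X=22)
p-value (two-sided) = 0.00002
At α=0.05: p < α → reject H₀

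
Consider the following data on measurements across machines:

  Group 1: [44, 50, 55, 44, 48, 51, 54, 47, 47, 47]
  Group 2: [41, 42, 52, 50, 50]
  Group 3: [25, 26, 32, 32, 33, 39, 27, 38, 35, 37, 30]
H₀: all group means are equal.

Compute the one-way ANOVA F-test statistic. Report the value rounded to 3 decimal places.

test statistic = 40.110

Group means [48.70, 47.00, 32.18], grand mean 41.385
SSB = Σnᵢ(x̄ᵢ−x̄)² = 1624.417; SSW = ΣΣ(x−x̄ᵢ)² = 465.736
MSB = 1624.417/2 = 812.2087; MSW = 465.736/23 = 20.2494
F = MSB/MSW = 40.1102
df = (2, 23)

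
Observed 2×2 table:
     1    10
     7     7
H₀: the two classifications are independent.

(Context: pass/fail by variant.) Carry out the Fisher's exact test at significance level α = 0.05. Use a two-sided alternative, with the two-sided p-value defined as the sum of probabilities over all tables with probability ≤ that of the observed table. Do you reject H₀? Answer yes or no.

reject H₀: yes

Margins: r₁=11, r₂=14, c₁=8, c₂=17, n=25
p_obs = C(11,1)·C(14,7)/C(25,8); sum pmf over tables with pmf ≤ p_obs
p-value (two-sided) = 0.04211
At α=0.05: p < α → reject H₀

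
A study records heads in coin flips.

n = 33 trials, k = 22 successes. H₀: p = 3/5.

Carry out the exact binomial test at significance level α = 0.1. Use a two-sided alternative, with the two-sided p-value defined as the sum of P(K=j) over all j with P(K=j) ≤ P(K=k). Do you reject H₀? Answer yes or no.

Exact binomial: n=33, k=22, p₀=3/5=0.6000
P(X=j) = C(n,j)·p₀^j·(1−p₀)^(n−j); p = Σ P(X=j) over j with P(X=j) ≤ P(X=22)
p-value (two-sided) = 0.48174
At α=0.1: p ≥ α → fail to reject H₀

reject H₀: no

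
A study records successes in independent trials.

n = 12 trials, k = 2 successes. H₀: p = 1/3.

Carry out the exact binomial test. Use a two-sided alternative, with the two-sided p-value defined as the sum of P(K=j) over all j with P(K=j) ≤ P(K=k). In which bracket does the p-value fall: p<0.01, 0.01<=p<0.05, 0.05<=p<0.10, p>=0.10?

Exact binomial: n=12, k=2, p₀=1/3=0.3333
P(X=j) = C(n,j)·p₀^j·(1−p₀)^(n−j); p = Σ P(X=j) over j with P(X=j) ≤ P(X=2)
p-value (two-sided) = 0.35885
→ bracket: p>=0.10

p-value bracket: p>=0.10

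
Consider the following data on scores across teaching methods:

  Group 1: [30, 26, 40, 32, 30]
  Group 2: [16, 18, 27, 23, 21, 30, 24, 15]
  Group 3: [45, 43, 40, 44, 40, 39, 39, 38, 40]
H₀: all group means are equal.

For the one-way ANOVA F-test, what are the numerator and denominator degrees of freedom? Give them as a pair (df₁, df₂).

degrees of freedom = [2, 19]

k = 3 groups, N = 22 total
df = (k−1, N−k) = (3−1, 22−3) = (2, 19)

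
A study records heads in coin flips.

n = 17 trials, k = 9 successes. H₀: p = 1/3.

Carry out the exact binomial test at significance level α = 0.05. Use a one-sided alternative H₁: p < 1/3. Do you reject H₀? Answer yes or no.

reject H₀: no

Exact binomial: n=17, k=9, p₀=1/3=0.3333
P(X≤9) from Σ C(n,i)·p₀^i·(1−p₀)^(n−i)
p-value (one-sided, H₁ less) = 0.97272
At α=0.05: p ≥ α → fail to reject H₀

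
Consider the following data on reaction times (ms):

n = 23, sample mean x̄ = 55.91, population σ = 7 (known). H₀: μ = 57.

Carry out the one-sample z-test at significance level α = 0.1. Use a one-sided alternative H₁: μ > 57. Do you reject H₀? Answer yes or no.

SE = σ/√n = 7/√23 = 1.4596
z = (x̄−μ₀)/SE = (55.91−57)/1.4596 = -0.7468
p-value (one-sided, H₁ greater) = 0.77240
At α=0.1: p ≥ α → fail to reject H₀

reject H₀: no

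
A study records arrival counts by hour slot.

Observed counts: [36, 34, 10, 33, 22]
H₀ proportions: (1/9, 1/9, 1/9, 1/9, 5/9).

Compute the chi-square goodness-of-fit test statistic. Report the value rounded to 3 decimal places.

test statistic = 114.187

n = 135; E_i = n·p_i = [15.00, 15.00, 15.00, 15.00, 75.00]
χ² = (36−15.00)²/15.00 + (34−15.00)²/15.00 + (10−15.00)²/15.00 + (33−15.00)²/15.00 + (22−75.00)²/75.00 = 114.1867
df = 4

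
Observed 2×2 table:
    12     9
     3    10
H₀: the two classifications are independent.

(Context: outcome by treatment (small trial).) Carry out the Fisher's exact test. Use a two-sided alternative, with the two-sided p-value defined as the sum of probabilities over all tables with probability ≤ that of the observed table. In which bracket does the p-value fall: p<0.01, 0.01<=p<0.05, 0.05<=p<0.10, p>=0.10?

p-value bracket: 0.05<=p<0.10

Margins: r₁=21, r₂=13, c₁=15, c₂=19, n=34
p_obs = C(21,12)·C(13,3)/C(34,15); sum pmf over tables with pmf ≤ p_obs
p-value (two-sided) = 0.07899
→ bracket: 0.05<=p<0.10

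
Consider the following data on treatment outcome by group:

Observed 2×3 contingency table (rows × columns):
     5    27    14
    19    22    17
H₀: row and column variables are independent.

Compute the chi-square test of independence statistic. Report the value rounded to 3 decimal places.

Row totals [46, 58], col totals [24, 49, 31], n=104
χ² = (5−10.62)²/10.62 + (27−21.67)²/21.67 + (14−13.71)²/13.71 + (19−13.38)²/13.38 + (22−27.33)²/27.33 + (17−17.29)²/17.29 = 7.6849
df = 2

test statistic = 7.685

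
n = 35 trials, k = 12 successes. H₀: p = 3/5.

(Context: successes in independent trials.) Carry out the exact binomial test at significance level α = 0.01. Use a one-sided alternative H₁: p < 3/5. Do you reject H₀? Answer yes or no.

Exact binomial: n=35, k=12, p₀=3/5=0.6000
P(X≤12) from Σ C(n,i)·p₀^i·(1−p₀)^(n−i)
p-value (one-sided, H₁ less) = 0.00187
At α=0.01: p < α → reject H₀

reject H₀: yes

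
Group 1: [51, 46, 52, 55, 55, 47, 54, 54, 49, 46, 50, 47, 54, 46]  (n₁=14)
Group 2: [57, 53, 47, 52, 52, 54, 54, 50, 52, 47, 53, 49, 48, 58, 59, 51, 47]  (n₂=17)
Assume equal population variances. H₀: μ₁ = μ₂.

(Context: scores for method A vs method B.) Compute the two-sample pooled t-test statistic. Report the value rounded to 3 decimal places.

test statistic = -1.139

x̄₁=50.429, s₁=3.589, n₁=14
x̄₂=51.941, s₂=3.750, n₂=17
s_p² = [13·3.589² + 16·3.750²]/29 = 13.5300
SE = √(s_p²·(1/14+1/17)) = 1.3275
t = (50.429−51.941)/1.3275 = -1.1394
df = 29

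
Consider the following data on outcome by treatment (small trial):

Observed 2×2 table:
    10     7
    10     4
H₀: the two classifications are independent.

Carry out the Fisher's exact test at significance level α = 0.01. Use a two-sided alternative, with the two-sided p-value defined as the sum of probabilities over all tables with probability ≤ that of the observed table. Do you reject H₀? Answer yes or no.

reject H₀: no

Margins: r₁=17, r₂=14, c₁=20, c₂=11, n=31
p_obs = C(17,10)·C(14,10)/C(31,20); sum pmf over tables with pmf ≤ p_obs
p-value (two-sided) = 0.70738
At α=0.01: p ≥ α → fail to reject H₀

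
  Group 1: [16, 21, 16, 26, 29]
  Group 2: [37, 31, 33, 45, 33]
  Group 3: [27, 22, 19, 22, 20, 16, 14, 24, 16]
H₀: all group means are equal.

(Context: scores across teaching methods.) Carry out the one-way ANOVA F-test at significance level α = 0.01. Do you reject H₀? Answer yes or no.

reject H₀: yes

Group means [21.60, 35.80, 20.00], grand mean 24.579
SSB = Σnᵢ(x̄ᵢ−x̄)² = 862.632; SSW = ΣΣ(x−x̄ᵢ)² = 404.000
MSB = 862.632/2 = 431.3158; MSW = 404.000/16 = 25.2500
F = MSB/MSW = 17.0818
df = (2, 16)
p-value (upper-tail) = 0.00011
At α=0.01: p < α → reject H₀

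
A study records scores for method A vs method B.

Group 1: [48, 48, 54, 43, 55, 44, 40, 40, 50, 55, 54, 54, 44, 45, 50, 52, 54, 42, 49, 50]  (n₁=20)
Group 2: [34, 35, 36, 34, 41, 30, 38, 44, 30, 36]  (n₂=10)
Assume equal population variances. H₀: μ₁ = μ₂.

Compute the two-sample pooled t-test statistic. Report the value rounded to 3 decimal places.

test statistic = 6.737

x̄₁=48.550, s₁=5.104, n₁=20
x̄₂=35.800, s₂=4.392, n₂=10
s_p² = [19·5.104² + 9·4.392²]/28 = 23.8768
SE = √(s_p²·(1/20+1/10)) = 1.8925
t = (48.550−35.800)/1.8925 = 6.7372
df = 28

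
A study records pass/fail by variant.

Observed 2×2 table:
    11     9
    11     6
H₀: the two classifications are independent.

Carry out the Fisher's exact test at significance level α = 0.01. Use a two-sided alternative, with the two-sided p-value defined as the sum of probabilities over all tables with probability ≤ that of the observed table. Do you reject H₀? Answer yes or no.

Margins: r₁=20, r₂=17, c₁=22, c₂=15, n=37
p_obs = C(20,11)·C(17,11)/C(37,22); sum pmf over tables with pmf ≤ p_obs
p-value (two-sided) = 0.73838
At α=0.01: p ≥ α → fail to reject H₀

reject H₀: no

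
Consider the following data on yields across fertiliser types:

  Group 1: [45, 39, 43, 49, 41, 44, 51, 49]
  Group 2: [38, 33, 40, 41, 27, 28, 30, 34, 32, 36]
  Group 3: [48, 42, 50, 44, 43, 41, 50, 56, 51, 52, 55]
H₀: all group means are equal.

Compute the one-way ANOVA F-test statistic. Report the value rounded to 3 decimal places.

test statistic = 25.148

Group means [45.12, 33.90, 48.36], grand mean 42.483
SSB = Σnᵢ(x̄ᵢ−x̄)² = 1172.921; SSW = ΣΣ(x−x̄ᵢ)² = 606.320
MSB = 1172.921/2 = 586.4605; MSW = 606.320/26 = 23.3200
F = MSB/MSW = 25.1484
df = (2, 26)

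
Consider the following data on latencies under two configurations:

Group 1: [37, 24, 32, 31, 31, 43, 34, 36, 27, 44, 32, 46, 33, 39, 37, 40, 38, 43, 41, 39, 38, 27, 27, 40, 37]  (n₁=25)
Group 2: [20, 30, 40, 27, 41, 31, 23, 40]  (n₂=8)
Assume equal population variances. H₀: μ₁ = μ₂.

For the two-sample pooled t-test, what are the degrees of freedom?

degrees of freedom = 31

df = n₁ + n₂ − 2 = 25 + 8 − 2 = 31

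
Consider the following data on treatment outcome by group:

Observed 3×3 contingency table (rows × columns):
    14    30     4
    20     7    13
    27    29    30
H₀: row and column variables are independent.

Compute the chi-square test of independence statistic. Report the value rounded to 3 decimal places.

Row totals [48, 40, 86], col totals [61, 66, 47], n=174
χ² = (14−16.83)²/16.83 + (30−18.21)²/18.21 + (4−12.97)²/12.97 + (20−14.02)²/14.02 + (7−15.17)²/15.17 + (13−10.80)²/10.80 + (27−30.15)²/30.15 + (29−32.62)²/32.62 + (30−23.23)²/23.23 = 24.4130
df = 4

test statistic = 24.413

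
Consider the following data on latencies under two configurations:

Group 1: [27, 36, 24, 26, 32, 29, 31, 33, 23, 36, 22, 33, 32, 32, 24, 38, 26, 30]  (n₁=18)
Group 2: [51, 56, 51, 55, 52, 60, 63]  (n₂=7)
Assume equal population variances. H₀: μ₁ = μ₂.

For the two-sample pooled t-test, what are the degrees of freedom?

df = n₁ + n₂ − 2 = 18 + 7 − 2 = 23

degrees of freedom = 23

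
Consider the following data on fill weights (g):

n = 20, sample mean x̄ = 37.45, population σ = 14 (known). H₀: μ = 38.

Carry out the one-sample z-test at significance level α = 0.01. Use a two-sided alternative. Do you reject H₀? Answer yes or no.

reject H₀: no

SE = σ/√n = 14/√20 = 3.1305
z = (x̄−μ₀)/SE = (37.45−38)/3.1305 = -0.1757
p-value (two-sided) = 0.86054
At α=0.01: p ≥ α → fail to reject H₀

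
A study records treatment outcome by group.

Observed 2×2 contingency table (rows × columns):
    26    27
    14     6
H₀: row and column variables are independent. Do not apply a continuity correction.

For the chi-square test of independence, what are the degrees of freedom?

df = (r−1)(c−1) = (2−1)·(2−1) = 1

degrees of freedom = 1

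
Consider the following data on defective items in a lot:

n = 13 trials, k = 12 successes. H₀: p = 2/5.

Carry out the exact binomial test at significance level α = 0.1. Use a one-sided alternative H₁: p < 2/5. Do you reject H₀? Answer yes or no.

reject H₀: no

Exact binomial: n=13, k=12, p₀=2/5=0.4000
P(X≤12) from Σ C(n,i)·p₀^i·(1−p₀)^(n−i)
p-value (one-sided, H₁ less) = 0.99999
At α=0.1: p ≥ α → fail to reject H₀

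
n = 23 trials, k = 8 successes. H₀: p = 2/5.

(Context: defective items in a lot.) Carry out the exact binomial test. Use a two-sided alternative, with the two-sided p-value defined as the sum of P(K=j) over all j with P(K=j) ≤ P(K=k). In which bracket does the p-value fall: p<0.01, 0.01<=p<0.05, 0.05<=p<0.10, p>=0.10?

p-value bracket: p>=0.10

Exact binomial: n=23, k=8, p₀=2/5=0.4000
P(X=j) = C(n,j)·p₀^j·(1−p₀)^(n−j); p = Σ P(X=j) over j with P(X=j) ≤ P(X=8)
p-value (two-sided) = 0.67545
→ bracket: p>=0.10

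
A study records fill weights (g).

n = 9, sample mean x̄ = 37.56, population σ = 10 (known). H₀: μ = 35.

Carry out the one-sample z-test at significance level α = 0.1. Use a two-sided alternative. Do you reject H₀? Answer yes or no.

SE = σ/√n = 10/√9 = 3.3333
z = (x̄−μ₀)/SE = (37.56−35)/3.3333 = 0.7680
p-value (two-sided) = 0.44249
At α=0.1: p ≥ α → fail to reject H₀

reject H₀: no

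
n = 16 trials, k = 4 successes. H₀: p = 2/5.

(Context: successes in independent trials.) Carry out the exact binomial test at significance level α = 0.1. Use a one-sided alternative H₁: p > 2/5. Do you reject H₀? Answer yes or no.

Exact binomial: n=16, k=4, p₀=2/5=0.4000
P(X≥4) from Σ C(n,i)·p₀^i·(1−p₀)^(n−i)
p-value (one-sided, H₁ greater) = 0.93485
At α=0.1: p ≥ α → fail to reject H₀

reject H₀: no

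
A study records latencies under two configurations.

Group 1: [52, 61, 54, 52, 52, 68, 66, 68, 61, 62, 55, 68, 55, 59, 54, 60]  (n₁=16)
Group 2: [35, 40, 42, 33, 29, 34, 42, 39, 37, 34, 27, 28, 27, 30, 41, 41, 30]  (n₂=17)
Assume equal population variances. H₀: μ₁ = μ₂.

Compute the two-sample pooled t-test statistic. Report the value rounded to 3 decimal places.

test statistic = 12.281

x̄₁=59.188, s₁=5.991, n₁=16
x̄₂=34.647, s₂=5.488, n₂=17
s_p² = [15·5.991² + 16·5.488²]/31 = 32.9135
SE = √(s_p²·(1/16+1/17)) = 1.9983
t = (59.188−34.647)/1.9983 = 12.2807
df = 31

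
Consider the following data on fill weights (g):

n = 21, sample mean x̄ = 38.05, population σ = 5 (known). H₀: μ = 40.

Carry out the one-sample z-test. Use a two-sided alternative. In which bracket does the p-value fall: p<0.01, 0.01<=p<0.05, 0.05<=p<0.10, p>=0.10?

p-value bracket: 0.05<=p<0.10

SE = σ/√n = 5/√21 = 1.0911
z = (x̄−μ₀)/SE = (38.05−40)/1.0911 = -1.7872
p-value (two-sided) = 0.07390
→ bracket: 0.05<=p<0.10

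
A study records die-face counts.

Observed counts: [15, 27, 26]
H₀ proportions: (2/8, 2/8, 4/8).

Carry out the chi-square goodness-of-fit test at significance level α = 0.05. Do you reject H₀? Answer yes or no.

reject H₀: yes

n = 68; E_i = n·p_i = [17.00, 17.00, 34.00]
χ² = (15−17.00)²/17.00 + (27−17.00)²/17.00 + (26−34.00)²/34.00 = 8.0000
df = 2
p-value (upper-tail) = 0.01832
At α=0.05: p < α → reject H₀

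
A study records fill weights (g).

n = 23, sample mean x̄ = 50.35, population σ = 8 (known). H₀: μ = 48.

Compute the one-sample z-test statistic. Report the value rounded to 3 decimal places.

SE = σ/√n = 8/√23 = 1.6681
z = (x̄−μ₀)/SE = (50.35−48)/1.6681 = 1.4088

test statistic = 1.409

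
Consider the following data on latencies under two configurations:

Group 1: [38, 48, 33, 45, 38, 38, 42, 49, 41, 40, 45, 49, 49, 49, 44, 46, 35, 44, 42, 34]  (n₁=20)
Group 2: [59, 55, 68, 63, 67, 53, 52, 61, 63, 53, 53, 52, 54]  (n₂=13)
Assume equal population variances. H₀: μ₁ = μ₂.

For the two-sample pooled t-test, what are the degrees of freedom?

degrees of freedom = 31

df = n₁ + n₂ − 2 = 20 + 13 − 2 = 31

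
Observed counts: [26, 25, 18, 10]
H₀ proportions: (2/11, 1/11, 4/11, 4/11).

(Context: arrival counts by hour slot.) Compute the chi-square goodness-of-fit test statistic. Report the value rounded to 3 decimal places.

test statistic = 69.848

n = 79; E_i = n·p_i = [14.36, 7.18, 28.73, 28.73]
χ² = (26−14.36)²/14.36 + (25−7.18)²/7.18 + (18−28.73)²/28.73 + (10−28.73)²/28.73 = 69.8481
df = 3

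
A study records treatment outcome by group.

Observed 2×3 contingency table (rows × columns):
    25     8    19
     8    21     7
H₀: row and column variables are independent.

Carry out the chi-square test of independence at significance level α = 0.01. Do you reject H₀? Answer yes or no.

Row totals [52, 36], col totals [33, 29, 26], n=88
χ² = (25−19.50)²/19.50 + (8−17.14)²/17.14 + (19−15.36)²/15.36 + (8−13.50)²/13.50 + (21−11.86)²/11.86 + (7−10.64)²/10.64 = 17.8031
df = 2
p-value (upper-tail) = 0.00014
At α=0.01: p < α → reject H₀

reject H₀: yes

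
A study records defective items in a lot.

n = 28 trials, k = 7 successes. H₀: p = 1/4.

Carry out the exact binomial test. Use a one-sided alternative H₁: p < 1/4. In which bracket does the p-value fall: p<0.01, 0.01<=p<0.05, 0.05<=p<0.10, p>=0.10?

Exact binomial: n=28, k=7, p₀=1/4=0.2500
P(X≤7) from Σ C(n,i)·p₀^i·(1−p₀)^(n−i)
p-value (one-sided, H₁ less) = 0.59974
→ bracket: p>=0.10

p-value bracket: p>=0.10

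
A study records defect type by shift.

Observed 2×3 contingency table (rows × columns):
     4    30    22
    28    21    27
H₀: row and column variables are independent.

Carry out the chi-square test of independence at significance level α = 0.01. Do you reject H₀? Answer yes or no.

reject H₀: yes

Row totals [56, 76], col totals [32, 51, 49], n=132
χ² = (4−13.58)²/13.58 + (30−21.64)²/21.64 + (22−20.79)²/20.79 + (28−18.42)²/18.42 + (21−29.36)²/29.36 + (27−28.21)²/28.21 = 17.4692
df = 2
p-value (upper-tail) = 0.00016
At α=0.01: p < α → reject H₀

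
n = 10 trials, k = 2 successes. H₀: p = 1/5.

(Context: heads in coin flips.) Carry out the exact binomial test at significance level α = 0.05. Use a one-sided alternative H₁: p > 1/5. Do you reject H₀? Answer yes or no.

Exact binomial: n=10, k=2, p₀=1/5=0.2000
P(X≥2) from Σ C(n,i)·p₀^i·(1−p₀)^(n−i)
p-value (one-sided, H₁ greater) = 0.62419
At α=0.05: p ≥ α → fail to reject H₀

reject H₀: no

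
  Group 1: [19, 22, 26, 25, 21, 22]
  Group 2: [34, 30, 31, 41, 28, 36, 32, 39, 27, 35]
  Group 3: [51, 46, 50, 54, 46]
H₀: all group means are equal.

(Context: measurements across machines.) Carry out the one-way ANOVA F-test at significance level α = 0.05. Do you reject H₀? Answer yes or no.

reject H₀: yes

Group means [22.50, 33.30, 49.40], grand mean 34.048
SSB = Σnᵢ(x̄ᵢ−x̄)² = 1984.152; SSW = ΣΣ(x−x̄ᵢ)² = 268.800
MSB = 1984.152/2 = 992.0762; MSW = 268.800/18 = 14.9333
F = MSB/MSW = 66.4337
df = (2, 18)
p-value (upper-tail) = 0.00000
At α=0.05: p < α → reject H₀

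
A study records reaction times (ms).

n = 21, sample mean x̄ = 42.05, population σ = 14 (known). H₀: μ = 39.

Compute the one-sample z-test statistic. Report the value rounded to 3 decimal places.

test statistic = 0.998

SE = σ/√n = 14/√21 = 3.0551
z = (x̄−μ₀)/SE = (42.05−39)/3.0551 = 0.9983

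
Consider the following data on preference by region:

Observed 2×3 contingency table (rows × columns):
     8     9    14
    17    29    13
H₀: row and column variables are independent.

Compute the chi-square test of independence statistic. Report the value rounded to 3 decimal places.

test statistic = 5.638

Row totals [31, 59], col totals [25, 38, 27], n=90
χ² = (8−8.61)²/8.61 + (9−13.09)²/13.09 + (14−9.30)²/9.30 + (17−16.39)²/16.39 + (29−24.91)²/24.91 + (13−17.70)²/17.70 = 5.6379
df = 2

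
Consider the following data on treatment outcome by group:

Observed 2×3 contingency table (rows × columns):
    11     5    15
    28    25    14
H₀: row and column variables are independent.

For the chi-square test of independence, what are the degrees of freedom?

df = (r−1)(c−1) = (2−1)·(3−1) = 2

degrees of freedom = 2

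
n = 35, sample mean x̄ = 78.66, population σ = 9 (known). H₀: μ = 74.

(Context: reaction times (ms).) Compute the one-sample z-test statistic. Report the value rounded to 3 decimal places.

SE = σ/√n = 9/√35 = 1.5213
z = (x̄−μ₀)/SE = (78.66−74)/1.5213 = 3.0632

test statistic = 3.063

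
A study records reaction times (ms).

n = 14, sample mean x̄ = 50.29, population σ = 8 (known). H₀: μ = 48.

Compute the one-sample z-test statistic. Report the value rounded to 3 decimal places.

SE = σ/√n = 8/√14 = 2.1381
z = (x̄−μ₀)/SE = (50.29−48)/2.1381 = 1.0710

test statistic = 1.071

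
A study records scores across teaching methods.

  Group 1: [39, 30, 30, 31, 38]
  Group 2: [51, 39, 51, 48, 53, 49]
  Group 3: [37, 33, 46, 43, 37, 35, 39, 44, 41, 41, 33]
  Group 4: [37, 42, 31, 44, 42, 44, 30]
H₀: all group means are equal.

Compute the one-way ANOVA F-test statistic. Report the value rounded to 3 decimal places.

test statistic = 8.998

Group means [33.60, 48.50, 39.00, 38.57], grand mean 39.931
SSB = Σnᵢ(x̄ᵢ−x̄)² = 663.448; SSW = ΣΣ(x−x̄ᵢ)² = 614.414
MSB = 663.448/3 = 221.1493; MSW = 614.414/25 = 24.5766
F = MSB/MSW = 8.9984
df = (3, 25)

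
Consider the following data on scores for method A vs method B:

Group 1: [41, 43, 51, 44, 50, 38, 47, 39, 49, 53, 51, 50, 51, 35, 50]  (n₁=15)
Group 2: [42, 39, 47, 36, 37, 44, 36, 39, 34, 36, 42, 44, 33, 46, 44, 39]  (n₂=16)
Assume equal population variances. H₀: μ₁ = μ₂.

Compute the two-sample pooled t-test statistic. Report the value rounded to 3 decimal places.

x̄₁=46.133, s₁=5.693, n₁=15
x̄₂=39.875, s₂=4.365, n₂=16
s_p² = [14·5.693² + 15·4.365²]/29 = 25.4994
SE = √(s_p²·(1/15+1/16)) = 1.8148
t = (46.133−39.875)/1.8148 = 3.4484
df = 29

test statistic = 3.448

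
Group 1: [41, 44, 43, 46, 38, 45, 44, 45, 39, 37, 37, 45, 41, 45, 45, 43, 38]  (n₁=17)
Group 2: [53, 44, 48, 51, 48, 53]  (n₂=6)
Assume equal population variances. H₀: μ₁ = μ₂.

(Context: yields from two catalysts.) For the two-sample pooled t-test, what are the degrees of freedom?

df = n₁ + n₂ − 2 = 17 + 6 − 2 = 21

degrees of freedom = 21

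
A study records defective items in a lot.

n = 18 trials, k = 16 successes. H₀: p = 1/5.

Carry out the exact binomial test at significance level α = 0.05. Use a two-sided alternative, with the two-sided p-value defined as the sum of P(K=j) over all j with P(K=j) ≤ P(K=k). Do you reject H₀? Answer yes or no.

reject H₀: yes

Exact binomial: n=18, k=16, p₀=1/5=0.2000
P(X=j) = C(n,j)·p₀^j·(1−p₀)^(n−j); p = Σ P(X=j) over j with P(X=j) ≤ P(X=16)
p-value (two-sided) = 0.00000
At α=0.05: p < α → reject H₀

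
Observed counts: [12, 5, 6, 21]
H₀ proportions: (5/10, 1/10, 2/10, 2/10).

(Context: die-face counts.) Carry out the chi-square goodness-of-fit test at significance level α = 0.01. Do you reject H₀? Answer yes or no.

reject H₀: yes

n = 44; E_i = n·p_i = [22.00, 4.40, 8.80, 8.80]
χ² = (12−22.00)²/22.00 + (5−4.40)²/4.40 + (6−8.80)²/8.80 + (21−8.80)²/8.80 = 22.4318
df = 3
p-value (upper-tail) = 0.00005
At α=0.01: p < α → reject H₀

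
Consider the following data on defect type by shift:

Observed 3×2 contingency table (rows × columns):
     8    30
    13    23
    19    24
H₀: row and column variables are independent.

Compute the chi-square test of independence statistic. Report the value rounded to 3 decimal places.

Row totals [38, 36, 43], col totals [40, 77], n=117
χ² = (8−12.99)²/12.99 + (30−25.01)²/25.01 + (13−12.31)²/12.31 + (23−23.69)²/23.69 + (19−14.70)²/14.70 + (24−28.30)²/28.30 = 4.8836
df = 2

test statistic = 4.884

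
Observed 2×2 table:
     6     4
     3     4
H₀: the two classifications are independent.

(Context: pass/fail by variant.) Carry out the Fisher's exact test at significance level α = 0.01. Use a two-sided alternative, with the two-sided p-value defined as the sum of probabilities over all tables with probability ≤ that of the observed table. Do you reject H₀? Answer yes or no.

Margins: r₁=10, r₂=7, c₁=9, c₂=8, n=17
p_obs = C(10,6)·C(7,3)/C(17,9); sum pmf over tables with pmf ≤ p_obs
p-value (two-sided) = 0.63719
At α=0.01: p ≥ α → fail to reject H₀

reject H₀: no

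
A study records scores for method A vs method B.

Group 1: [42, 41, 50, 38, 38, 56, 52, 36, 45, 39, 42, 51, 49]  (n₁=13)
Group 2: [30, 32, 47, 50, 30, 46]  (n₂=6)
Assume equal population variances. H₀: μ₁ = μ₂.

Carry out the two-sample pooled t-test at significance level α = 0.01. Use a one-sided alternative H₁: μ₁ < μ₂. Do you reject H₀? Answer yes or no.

reject H₀: no

x̄₁=44.538, s₁=6.411, n₁=13
x̄₂=39.167, s₂=9.432, n₂=6
s_p² = [12·6.411² + 5·9.432²]/17 = 55.1802
SE = √(s_p²·(1/13+1/6)) = 3.6662
t = (44.538−39.167)/3.6662 = 1.4652
df = 17
p-value (one-sided, H₁ less) = 0.91944
At α=0.01: p ≥ α → fail to reject H₀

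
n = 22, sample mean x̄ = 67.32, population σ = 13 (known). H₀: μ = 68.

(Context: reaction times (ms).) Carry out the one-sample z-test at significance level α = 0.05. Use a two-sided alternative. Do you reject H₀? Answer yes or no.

reject H₀: no

SE = σ/√n = 13/√22 = 2.7716
z = (x̄−μ₀)/SE = (67.32−68)/2.7716 = -0.2453
p-value (two-sided) = 0.80619
At α=0.05: p ≥ α → fail to reject H₀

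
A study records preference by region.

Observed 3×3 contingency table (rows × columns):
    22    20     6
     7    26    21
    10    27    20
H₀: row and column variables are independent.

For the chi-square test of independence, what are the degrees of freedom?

degrees of freedom = 4

df = (r−1)(c−1) = (3−1)·(3−1) = 4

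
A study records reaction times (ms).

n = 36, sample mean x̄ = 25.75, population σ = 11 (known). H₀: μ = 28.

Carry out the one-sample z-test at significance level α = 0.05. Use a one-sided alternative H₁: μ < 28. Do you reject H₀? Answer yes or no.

reject H₀: no

SE = σ/√n = 11/√36 = 1.8333
z = (x̄−μ₀)/SE = (25.75−28)/1.8333 = -1.2273
p-value (one-sided, H₁ less) = 0.10986
At α=0.05: p ≥ α → fail to reject H₀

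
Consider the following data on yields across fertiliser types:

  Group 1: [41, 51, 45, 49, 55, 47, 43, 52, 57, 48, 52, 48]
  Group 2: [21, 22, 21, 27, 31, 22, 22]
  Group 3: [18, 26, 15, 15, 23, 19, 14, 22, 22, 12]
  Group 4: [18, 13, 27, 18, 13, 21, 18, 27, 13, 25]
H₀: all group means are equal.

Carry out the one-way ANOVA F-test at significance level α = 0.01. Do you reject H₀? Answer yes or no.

reject H₀: yes

Group means [49.00, 23.71, 18.60, 19.30], grand mean 29.051
SSB = Σnᵢ(x̄ᵢ−x̄)² = 7017.969; SSW = ΣΣ(x−x̄ᵢ)² = 797.929
MSB = 7017.969/3 = 2339.3230; MSW = 797.929/35 = 22.7980
F = MSB/MSW = 102.6111
df = (3, 35)
p-value (upper-tail) = 0.00000
At α=0.01: p < α → reject H₀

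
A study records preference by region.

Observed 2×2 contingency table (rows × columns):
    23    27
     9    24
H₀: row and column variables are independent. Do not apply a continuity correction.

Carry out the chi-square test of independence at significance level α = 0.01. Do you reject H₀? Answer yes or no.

Row totals [50, 33], col totals [32, 51], n=83
χ² = (23−19.28)²/19.28 + (27−30.72)²/30.72 + (9−12.72)²/12.72 + (24−20.28)²/20.28 = 2.9430
df = 1
p-value (upper-tail) = 0.08625
At α=0.01: p ≥ α → fail to reject H₀

reject H₀: no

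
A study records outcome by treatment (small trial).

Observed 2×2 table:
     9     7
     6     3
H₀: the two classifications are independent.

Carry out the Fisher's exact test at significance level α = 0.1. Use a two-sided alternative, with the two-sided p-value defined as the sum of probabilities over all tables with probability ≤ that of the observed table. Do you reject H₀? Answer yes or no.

reject H₀: no

Margins: r₁=16, r₂=9, c₁=15, c₂=10, n=25
p_obs = C(16,9)·C(9,6)/C(25,15); sum pmf over tables with pmf ≤ p_obs
p-value (two-sided) = 0.69132
At α=0.1: p ≥ α → fail to reject H₀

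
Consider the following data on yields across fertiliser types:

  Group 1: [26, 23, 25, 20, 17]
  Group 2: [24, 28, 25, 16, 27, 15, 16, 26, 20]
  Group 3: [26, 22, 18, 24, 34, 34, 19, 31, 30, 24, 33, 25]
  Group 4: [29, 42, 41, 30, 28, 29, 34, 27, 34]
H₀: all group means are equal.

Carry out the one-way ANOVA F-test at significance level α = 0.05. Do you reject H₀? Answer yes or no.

reject H₀: yes

Group means [22.20, 21.89, 26.67, 32.67], grand mean 26.343
SSB = Σnᵢ(x̄ᵢ−x̄)² = 625.530; SSW = ΣΣ(x−x̄ᵢ)² = 868.356
MSB = 625.530/3 = 208.5101; MSW = 868.356/31 = 28.0115
F = MSB/MSW = 7.4437
df = (3, 31)
p-value (upper-tail) = 0.00068
At α=0.05: p < α → reject H₀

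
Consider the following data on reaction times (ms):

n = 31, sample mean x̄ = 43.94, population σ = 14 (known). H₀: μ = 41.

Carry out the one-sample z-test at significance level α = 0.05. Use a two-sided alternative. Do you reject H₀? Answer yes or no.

reject H₀: no

SE = σ/√n = 14/√31 = 2.5145
z = (x̄−μ₀)/SE = (43.94−41)/2.5145 = 1.1692
p-value (two-sided) = 0.24231
At α=0.05: p ≥ α → fail to reject H₀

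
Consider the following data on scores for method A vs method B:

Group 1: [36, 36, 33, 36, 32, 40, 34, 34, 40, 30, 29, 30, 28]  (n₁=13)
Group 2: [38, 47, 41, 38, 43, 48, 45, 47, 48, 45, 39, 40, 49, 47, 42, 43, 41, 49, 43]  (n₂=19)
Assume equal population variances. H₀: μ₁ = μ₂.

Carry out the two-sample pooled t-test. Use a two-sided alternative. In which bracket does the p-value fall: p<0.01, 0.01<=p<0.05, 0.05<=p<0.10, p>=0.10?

x̄₁=33.692, s₁=3.881, n₁=13
x̄₂=43.842, s₂=3.716, n₂=19
s_p² = [12·3.881² + 18·3.716²]/30 = 14.3099
SE = √(s_p²·(1/13+1/19)) = 1.3616
t = (33.692−43.842)/1.3616 = -7.4544
df = 30
p-value (two-sided) = 0.00000
→ bracket: p<0.01

p-value bracket: p<0.01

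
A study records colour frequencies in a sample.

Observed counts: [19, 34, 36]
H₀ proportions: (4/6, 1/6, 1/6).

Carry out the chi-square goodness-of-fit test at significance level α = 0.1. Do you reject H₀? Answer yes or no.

reject H₀: yes

n = 89; E_i = n·p_i = [59.33, 14.83, 14.83]
χ² = (19−59.33)²/59.33 + (34−14.83)²/14.83 + (36−14.83)²/14.83 = 82.3876
df = 2
p-value (upper-tail) = 0.00000
At α=0.1: p < α → reject H₀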